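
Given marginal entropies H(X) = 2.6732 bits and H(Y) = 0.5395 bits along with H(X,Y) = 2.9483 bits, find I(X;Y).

I(X;Y) = H(X) + H(Y) - H(X,Y)
I(X;Y) = 2.6732 + 0.5395 - 2.9483 = 0.2644 bits


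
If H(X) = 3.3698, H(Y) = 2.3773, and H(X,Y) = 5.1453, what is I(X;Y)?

I(X;Y) = H(X) + H(Y) - H(X,Y)
I(X;Y) = 3.3698 + 2.3773 - 5.1453 = 0.6018 bits


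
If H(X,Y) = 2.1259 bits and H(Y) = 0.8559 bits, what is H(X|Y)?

Chain rule: H(X,Y) = H(X|Y) + H(Y)
H(X|Y) = H(X,Y) - H(Y) = 2.1259 - 0.8559 = 1.27 bits


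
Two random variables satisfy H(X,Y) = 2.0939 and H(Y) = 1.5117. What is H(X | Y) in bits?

Chain rule: H(X,Y) = H(X|Y) + H(Y)
H(X|Y) = H(X,Y) - H(Y) = 2.0939 - 1.5117 = 0.5822 bits


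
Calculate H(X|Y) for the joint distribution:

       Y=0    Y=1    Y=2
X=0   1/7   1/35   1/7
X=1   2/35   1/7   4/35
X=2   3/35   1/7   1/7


H(X|Y) = Σ_y p(y) H(X|Y=y)
  p(Y=0) = 2/7, H(X|Y=0) = 1.4855
  p(Y=1) = 11/35, H(X|Y=1) = 1.3486
  p(Y=2) = 2/5, H(X|Y=2) = 1.5774
H(X|Y) = 0.2857×1.4855 + 0.3143×1.3486 + 0.4000×1.5774 = 1.4792 bits


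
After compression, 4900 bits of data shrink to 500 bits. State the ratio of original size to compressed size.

Compression ratio = Original / Compressed
= 4900 / 500 = 9.80:1


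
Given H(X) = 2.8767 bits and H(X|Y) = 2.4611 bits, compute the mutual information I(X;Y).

I(X;Y) = H(X) - H(X|Y)
I(X;Y) = 2.8767 - 2.4611 = 0.4156 bits


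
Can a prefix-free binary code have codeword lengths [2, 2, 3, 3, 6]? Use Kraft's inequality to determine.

Kraft inequality: Σ 2^(-l_i) ≤ 1 for prefix-free code
Calculating: 2^(-2) + 2^(-2) + 2^(-3) + 2^(-3) + 2^(-6)
= 0.25 + 0.25 + 0.125 + 0.125 + 0.015625
= 0.7656
Since 0.7656 ≤ 1, prefix-free code exists


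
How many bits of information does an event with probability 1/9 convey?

Information content I(x) = -log₂(p(x))
I = -log₂(1/9) = -log₂(0.1111)
I = 3.1699 bits


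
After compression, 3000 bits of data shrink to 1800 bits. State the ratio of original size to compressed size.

Compression ratio = Original / Compressed
= 3000 / 1800 = 1.67:1


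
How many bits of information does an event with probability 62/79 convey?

Information content I(x) = -log₂(p(x))
I = -log₂(62/79) = -log₂(0.7848)
I = 0.3496 bits


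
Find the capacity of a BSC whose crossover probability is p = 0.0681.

For BSC with error probability p:
C = 1 - H(p) where H(p) is binary entropy
H(0.0681) = -0.0681 × log₂(0.0681) - 0.9319 × log₂(0.9319)
H(p) = 0.3588
C = 1 - 0.3588 = 0.6412 bits/use


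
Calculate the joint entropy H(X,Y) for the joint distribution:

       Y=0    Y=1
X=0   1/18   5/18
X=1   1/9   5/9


H(X,Y) = -Σ p(x,y) log₂ p(x,y)
  p(0,0)=1/18: -0.0556 × log₂(0.0556) = 0.2317
  p(0,1)=5/18: -0.2778 × log₂(0.2778) = 0.5133
  p(1,0)=1/9: -0.1111 × log₂(0.1111) = 0.3522
  p(1,1)=5/9: -0.5556 × log₂(0.5556) = 0.4711
H(X,Y) = 1.5683 bits


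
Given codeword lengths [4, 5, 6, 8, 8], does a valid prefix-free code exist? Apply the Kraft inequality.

Kraft inequality: Σ 2^(-l_i) ≤ 1 for prefix-free code
Calculating: 2^(-4) + 2^(-5) + 2^(-6) + 2^(-8) + 2^(-8)
= 0.0625 + 0.03125 + 0.015625 + 0.00390625 + 0.00390625
= 0.1172
Since 0.1172 ≤ 1, prefix-free code exists


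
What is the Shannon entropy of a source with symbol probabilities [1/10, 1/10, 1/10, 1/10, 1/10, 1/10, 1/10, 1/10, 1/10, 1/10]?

H(X) = -Σ p(x) log₂ p(x)
  -1/10 × log₂(1/10) = 0.3322
  -1/10 × log₂(1/10) = 0.3322
  -1/10 × log₂(1/10) = 0.3322
  -1/10 × log₂(1/10) = 0.3322
  -1/10 × log₂(1/10) = 0.3322
  -1/10 × log₂(1/10) = 0.3322
  -1/10 × log₂(1/10) = 0.3322
  -1/10 × log₂(1/10) = 0.3322
  -1/10 × log₂(1/10) = 0.3322
  -1/10 × log₂(1/10) = 0.3322
H(X) = 3.3219 bits


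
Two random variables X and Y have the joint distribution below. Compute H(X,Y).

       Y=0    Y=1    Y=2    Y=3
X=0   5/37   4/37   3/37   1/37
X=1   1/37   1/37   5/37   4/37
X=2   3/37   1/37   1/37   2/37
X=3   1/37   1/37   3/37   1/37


H(X,Y) = -Σ p(x,y) log₂ p(x,y)
  p(0,0)=5/37: -0.1351 × log₂(0.1351) = 0.3902
  p(0,1)=4/37: -0.1081 × log₂(0.1081) = 0.3470
  p(0,2)=3/37: -0.0811 × log₂(0.0811) = 0.2939
  p(0,3)=1/37: -0.0270 × log₂(0.0270) = 0.1408
  p(1,0)=1/37: -0.0270 × log₂(0.0270) = 0.1408
  p(1,1)=1/37: -0.0270 × log₂(0.0270) = 0.1408
  p(1,2)=5/37: -0.1351 × log₂(0.1351) = 0.3902
  p(1,3)=4/37: -0.1081 × log₂(0.1081) = 0.3470
  p(2,0)=3/37: -0.0811 × log₂(0.0811) = 0.2939
  p(2,1)=1/37: -0.0270 × log₂(0.0270) = 0.1408
  p(2,2)=1/37: -0.0270 × log₂(0.0270) = 0.1408
  p(2,3)=2/37: -0.0541 × log₂(0.0541) = 0.2275
  p(3,0)=1/37: -0.0270 × log₂(0.0270) = 0.1408
  p(3,1)=1/37: -0.0270 × log₂(0.0270) = 0.1408
  p(3,2)=3/37: -0.0811 × log₂(0.0811) = 0.2939
  p(3,3)=1/37: -0.0270 × log₂(0.0270) = 0.1408
H(X,Y) = 3.7099 bits


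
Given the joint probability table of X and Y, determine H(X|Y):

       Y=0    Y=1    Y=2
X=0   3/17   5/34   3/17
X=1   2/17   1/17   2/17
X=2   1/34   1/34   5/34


H(X|Y) = Σ_y p(y) H(X|Y=y)
  p(Y=0) = 11/34, H(X|Y=0) = 1.3222
  p(Y=1) = 4/17, H(X|Y=1) = 1.2988
  p(Y=2) = 15/34, H(X|Y=2) = 1.5656
H(X|Y) = 0.3235×1.3222 + 0.2353×1.2988 + 0.4412×1.5656 = 1.4241 bits


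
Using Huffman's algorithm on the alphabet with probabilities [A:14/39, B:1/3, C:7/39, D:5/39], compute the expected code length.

Huffman tree construction:
Combine smallest probabilities repeatedly
Resulting codes:
  A: 0 (length 1)
  B: 11 (length 2)
  C: 101 (length 3)
  D: 100 (length 3)
Average length = Σ p(s) × length(s) = 1.9487 bits


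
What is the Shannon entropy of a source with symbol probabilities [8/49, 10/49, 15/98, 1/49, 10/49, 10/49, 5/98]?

H(X) = -Σ p(x) log₂ p(x)
  -8/49 × log₂(8/49) = 0.4269
  -10/49 × log₂(10/49) = 0.4679
  -15/98 × log₂(15/98) = 0.4145
  -1/49 × log₂(1/49) = 0.1146
  -10/49 × log₂(10/49) = 0.4679
  -10/49 × log₂(10/49) = 0.4679
  -5/98 × log₂(5/98) = 0.2190
H(X) = 2.5787 bits


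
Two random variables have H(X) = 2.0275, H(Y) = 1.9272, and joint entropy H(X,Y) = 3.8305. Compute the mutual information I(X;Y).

I(X;Y) = H(X) + H(Y) - H(X,Y)
I(X;Y) = 2.0275 + 1.9272 - 3.8305 = 0.1242 bits


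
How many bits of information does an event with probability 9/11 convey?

Information content I(x) = -log₂(p(x))
I = -log₂(9/11) = -log₂(0.8182)
I = 0.2895 bits


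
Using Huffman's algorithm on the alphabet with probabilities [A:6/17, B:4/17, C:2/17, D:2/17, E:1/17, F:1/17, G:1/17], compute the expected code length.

Huffman tree construction:
Combine smallest probabilities repeatedly
Resulting codes:
  A: 11 (length 2)
  B: 01 (length 2)
  C: 001 (length 3)
  D: 100 (length 3)
  E: 1010 (length 4)
  F: 1011 (length 4)
  G: 000 (length 3)
Average length = Σ p(s) × length(s) = 2.5294 bits


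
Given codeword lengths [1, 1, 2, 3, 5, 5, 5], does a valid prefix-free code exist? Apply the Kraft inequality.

Kraft inequality: Σ 2^(-l_i) ≤ 1 for prefix-free code
Calculating: 2^(-1) + 2^(-1) + 2^(-2) + 2^(-3) + 2^(-5) + 2^(-5) + 2^(-5)
= 0.5 + 0.5 + 0.25 + 0.125 + 0.03125 + 0.03125 + 0.03125
= 1.4688
Since 1.4688 > 1, prefix-free code does not exist


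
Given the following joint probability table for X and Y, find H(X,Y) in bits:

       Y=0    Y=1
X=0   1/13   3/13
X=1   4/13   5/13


H(X,Y) = -Σ p(x,y) log₂ p(x,y)
  p(0,0)=1/13: -0.0769 × log₂(0.0769) = 0.2846
  p(0,1)=3/13: -0.2308 × log₂(0.2308) = 0.4882
  p(1,0)=4/13: -0.3077 × log₂(0.3077) = 0.5232
  p(1,1)=5/13: -0.3846 × log₂(0.3846) = 0.5302
H(X,Y) = 1.8262 bits


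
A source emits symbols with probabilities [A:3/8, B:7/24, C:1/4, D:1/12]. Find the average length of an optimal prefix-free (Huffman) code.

Huffman tree construction:
Combine smallest probabilities repeatedly
Resulting codes:
  A: 0 (length 1)
  B: 10 (length 2)
  C: 111 (length 3)
  D: 110 (length 3)
Average length = Σ p(s) × length(s) = 1.9583 bits


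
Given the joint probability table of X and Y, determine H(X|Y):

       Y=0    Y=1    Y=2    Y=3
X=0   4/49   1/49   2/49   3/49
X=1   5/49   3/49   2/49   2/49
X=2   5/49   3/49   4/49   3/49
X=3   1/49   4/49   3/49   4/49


H(X|Y) = Σ_y p(y) H(X|Y=y)
  p(Y=0) = 15/49, H(X|Y=0) = 1.8256
  p(Y=1) = 11/49, H(X|Y=1) = 1.8676
  p(Y=2) = 11/49, H(X|Y=2) = 1.9363
  p(Y=3) = 12/49, H(X|Y=3) = 1.9591
H(X|Y) = 0.3061×1.8256 + 0.2245×1.8676 + 0.2245×1.9363 + 0.2449×1.9591 = 1.8926 bits


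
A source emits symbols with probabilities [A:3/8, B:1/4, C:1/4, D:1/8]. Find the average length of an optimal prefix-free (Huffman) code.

Huffman tree construction:
Combine smallest probabilities repeatedly
Resulting codes:
  A: 11 (length 2)
  B: 01 (length 2)
  C: 10 (length 2)
  D: 00 (length 2)
Average length = Σ p(s) × length(s) = 2.0000 bits


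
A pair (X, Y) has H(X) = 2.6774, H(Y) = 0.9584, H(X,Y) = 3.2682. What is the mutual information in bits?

I(X;Y) = H(X) + H(Y) - H(X,Y)
I(X;Y) = 2.6774 + 0.9584 - 3.2682 = 0.3676 bits


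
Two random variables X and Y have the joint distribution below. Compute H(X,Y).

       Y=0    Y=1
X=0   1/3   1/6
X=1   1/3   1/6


H(X,Y) = -Σ p(x,y) log₂ p(x,y)
  p(0,0)=1/3: -0.3333 × log₂(0.3333) = 0.5283
  p(0,1)=1/6: -0.1667 × log₂(0.1667) = 0.4308
  p(1,0)=1/3: -0.3333 × log₂(0.3333) = 0.5283
  p(1,1)=1/6: -0.1667 × log₂(0.1667) = 0.4308
H(X,Y) = 1.9183 bits


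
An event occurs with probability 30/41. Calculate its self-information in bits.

Information content I(x) = -log₂(p(x))
I = -log₂(30/41) = -log₂(0.7317)
I = 0.4507 bits


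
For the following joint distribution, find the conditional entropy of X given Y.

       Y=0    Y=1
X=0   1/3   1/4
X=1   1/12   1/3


H(X|Y) = Σ_y p(y) H(X|Y=y)
  p(Y=0) = 5/12, H(X|Y=0) = 0.7219
  p(Y=1) = 7/12, H(X|Y=1) = 0.9852
H(X|Y) = 0.4167×0.7219 + 0.5833×0.9852 = 0.8755 bits


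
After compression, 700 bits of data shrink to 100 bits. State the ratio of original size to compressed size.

Compression ratio = Original / Compressed
= 700 / 100 = 7.00:1


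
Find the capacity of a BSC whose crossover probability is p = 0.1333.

For BSC with error probability p:
C = 1 - H(p) where H(p) is binary entropy
H(0.1333) = -0.1333 × log₂(0.1333) - 0.8667 × log₂(0.8667)
H(p) = 0.5664
C = 1 - 0.5664 = 0.4336 bits/use


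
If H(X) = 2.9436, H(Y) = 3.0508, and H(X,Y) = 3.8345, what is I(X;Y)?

I(X;Y) = H(X) + H(Y) - H(X,Y)
I(X;Y) = 2.9436 + 3.0508 - 3.8345 = 2.1599 bits


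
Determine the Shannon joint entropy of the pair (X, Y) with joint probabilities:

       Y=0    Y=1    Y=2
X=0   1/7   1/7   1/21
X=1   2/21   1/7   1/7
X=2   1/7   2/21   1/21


H(X,Y) = -Σ p(x,y) log₂ p(x,y)
  p(0,0)=1/7: -0.1429 × log₂(0.1429) = 0.4011
  p(0,1)=1/7: -0.1429 × log₂(0.1429) = 0.4011
  p(0,2)=1/21: -0.0476 × log₂(0.0476) = 0.2092
  p(1,0)=2/21: -0.0952 × log₂(0.0952) = 0.3231
  p(1,1)=1/7: -0.1429 × log₂(0.1429) = 0.4011
  p(1,2)=1/7: -0.1429 × log₂(0.1429) = 0.4011
  p(2,0)=1/7: -0.1429 × log₂(0.1429) = 0.4011
  p(2,1)=2/21: -0.0952 × log₂(0.0952) = 0.3231
  p(2,2)=1/21: -0.0476 × log₂(0.0476) = 0.2092
H(X,Y) = 3.0697 bits


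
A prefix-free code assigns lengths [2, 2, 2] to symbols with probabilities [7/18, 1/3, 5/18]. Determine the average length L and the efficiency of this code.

Average length L = Σ p_i × l_i = 2.0000 bits
Entropy H = 1.5715 bits
Efficiency η = H/L × 100% = 78.58%


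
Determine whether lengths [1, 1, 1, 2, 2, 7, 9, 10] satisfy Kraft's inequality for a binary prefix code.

Kraft inequality: Σ 2^(-l_i) ≤ 1 for prefix-free code
Calculating: 2^(-1) + 2^(-1) + 2^(-1) + 2^(-2) + 2^(-2) + 2^(-7) + 2^(-9) + 2^(-10)
= 0.5 + 0.5 + 0.5 + 0.25 + 0.25 + 0.0078125 + 0.001953125 + 0.0009765625
= 2.0107
Since 2.0107 > 1, prefix-free code does not exist


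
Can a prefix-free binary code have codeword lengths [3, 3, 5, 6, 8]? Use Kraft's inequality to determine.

Kraft inequality: Σ 2^(-l_i) ≤ 1 for prefix-free code
Calculating: 2^(-3) + 2^(-3) + 2^(-5) + 2^(-6) + 2^(-8)
= 0.125 + 0.125 + 0.03125 + 0.015625 + 0.00390625
= 0.3008
Since 0.3008 ≤ 1, prefix-free code exists


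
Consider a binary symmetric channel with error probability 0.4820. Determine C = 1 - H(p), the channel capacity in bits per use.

For BSC with error probability p:
C = 1 - H(p) where H(p) is binary entropy
H(0.4820) = -0.4820 × log₂(0.4820) - 0.5180 × log₂(0.5180)
H(p) = 0.9991
C = 1 - 0.9991 = 0.0009 bits/use


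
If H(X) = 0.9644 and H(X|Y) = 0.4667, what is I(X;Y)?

I(X;Y) = H(X) - H(X|Y)
I(X;Y) = 0.9644 - 0.4667 = 0.4977 bits


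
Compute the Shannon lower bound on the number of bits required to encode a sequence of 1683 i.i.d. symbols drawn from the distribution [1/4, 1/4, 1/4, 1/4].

Entropy H = 2.0000 bits/symbol
Minimum bits = H × n = 2.0000 × 1683
= 3366.00 bits


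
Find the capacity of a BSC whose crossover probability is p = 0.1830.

For BSC with error probability p:
C = 1 - H(p) where H(p) is binary entropy
H(0.1830) = -0.1830 × log₂(0.1830) - 0.8170 × log₂(0.8170)
H(p) = 0.6866
C = 1 - 0.6866 = 0.3134 bits/use


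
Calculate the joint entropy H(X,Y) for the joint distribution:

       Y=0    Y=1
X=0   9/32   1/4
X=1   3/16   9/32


H(X,Y) = -Σ p(x,y) log₂ p(x,y)
  p(0,0)=9/32: -0.2812 × log₂(0.2812) = 0.5147
  p(0,1)=1/4: -0.2500 × log₂(0.2500) = 0.5000
  p(1,0)=3/16: -0.1875 × log₂(0.1875) = 0.4528
  p(1,1)=9/32: -0.2812 × log₂(0.2812) = 0.5147
H(X,Y) = 1.9822 bits


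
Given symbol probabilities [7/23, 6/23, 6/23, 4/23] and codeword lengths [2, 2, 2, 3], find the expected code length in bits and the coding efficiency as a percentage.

Average length L = Σ p_i × l_i = 2.1739 bits
Entropy H = 1.9726 bits
Efficiency η = H/L × 100% = 90.74%


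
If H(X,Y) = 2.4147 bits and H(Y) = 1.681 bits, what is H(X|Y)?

Chain rule: H(X,Y) = H(X|Y) + H(Y)
H(X|Y) = H(X,Y) - H(Y) = 2.4147 - 1.681 = 0.7337 bits


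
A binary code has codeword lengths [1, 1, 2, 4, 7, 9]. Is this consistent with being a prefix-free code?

Kraft inequality: Σ 2^(-l_i) ≤ 1 for prefix-free code
Calculating: 2^(-1) + 2^(-1) + 2^(-2) + 2^(-4) + 2^(-7) + 2^(-9)
= 0.5 + 0.5 + 0.25 + 0.0625 + 0.0078125 + 0.001953125
= 1.3223
Since 1.3223 > 1, prefix-free code does not exist


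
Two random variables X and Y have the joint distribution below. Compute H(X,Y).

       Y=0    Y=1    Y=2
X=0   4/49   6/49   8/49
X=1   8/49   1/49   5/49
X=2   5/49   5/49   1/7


H(X,Y) = -Σ p(x,y) log₂ p(x,y)
  p(0,0)=4/49: -0.0816 × log₂(0.0816) = 0.2951
  p(0,1)=6/49: -0.1224 × log₂(0.1224) = 0.3710
  p(0,2)=8/49: -0.1633 × log₂(0.1633) = 0.4269
  p(1,0)=8/49: -0.1633 × log₂(0.1633) = 0.4269
  p(1,1)=1/49: -0.0204 × log₂(0.0204) = 0.1146
  p(1,2)=5/49: -0.1020 × log₂(0.1020) = 0.3360
  p(2,0)=5/49: -0.1020 × log₂(0.1020) = 0.3360
  p(2,1)=5/49: -0.1020 × log₂(0.1020) = 0.3360
  p(2,2)=1/7: -0.1429 × log₂(0.1429) = 0.4011
H(X,Y) = 3.0435 bits


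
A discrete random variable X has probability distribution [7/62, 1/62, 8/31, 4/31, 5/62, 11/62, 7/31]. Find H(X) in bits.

H(X) = -Σ p(x) log₂ p(x)
  -7/62 × log₂(7/62) = 0.3553
  -1/62 × log₂(1/62) = 0.0960
  -8/31 × log₂(8/31) = 0.5043
  -4/31 × log₂(4/31) = 0.3812
  -5/62 × log₂(5/62) = 0.2929
  -11/62 × log₂(11/62) = 0.4426
  -7/31 × log₂(7/31) = 0.4848
H(X) = 2.5571 bits


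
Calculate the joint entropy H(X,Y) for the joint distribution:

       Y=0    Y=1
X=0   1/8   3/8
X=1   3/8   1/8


H(X,Y) = -Σ p(x,y) log₂ p(x,y)
  p(0,0)=1/8: -0.1250 × log₂(0.1250) = 0.3750
  p(0,1)=3/8: -0.3750 × log₂(0.3750) = 0.5306
  p(1,0)=3/8: -0.3750 × log₂(0.3750) = 0.5306
  p(1,1)=1/8: -0.1250 × log₂(0.1250) = 0.3750
H(X,Y) = 1.8113 bits


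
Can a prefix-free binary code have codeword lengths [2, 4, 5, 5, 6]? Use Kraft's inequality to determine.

Kraft inequality: Σ 2^(-l_i) ≤ 1 for prefix-free code
Calculating: 2^(-2) + 2^(-4) + 2^(-5) + 2^(-5) + 2^(-6)
= 0.25 + 0.0625 + 0.03125 + 0.03125 + 0.015625
= 0.3906
Since 0.3906 ≤ 1, prefix-free code exists


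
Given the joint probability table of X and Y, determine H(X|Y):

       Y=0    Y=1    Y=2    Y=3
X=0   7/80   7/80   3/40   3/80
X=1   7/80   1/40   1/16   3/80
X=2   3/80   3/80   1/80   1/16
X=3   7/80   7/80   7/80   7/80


H(X|Y) = Σ_y p(y) H(X|Y=y)
  p(Y=0) = 3/10, H(X|Y=0) = 1.9304
  p(Y=1) = 19/80, H(X|Y=1) = 1.8238
  p(Y=2) = 19/80, H(X|Y=2) = 1.7863
  p(Y=3) = 9/40, H(X|Y=3) = 1.9049
H(X|Y) = 0.3000×1.9304 + 0.2375×1.8238 + 0.2375×1.7863 + 0.2250×1.9049 = 1.8651 bits


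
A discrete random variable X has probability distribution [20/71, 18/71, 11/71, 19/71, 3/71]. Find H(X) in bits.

H(X) = -Σ p(x) log₂ p(x)
  -20/71 × log₂(20/71) = 0.5149
  -18/71 × log₂(18/71) = 0.5019
  -11/71 × log₂(11/71) = 0.4168
  -19/71 × log₂(19/71) = 0.5089
  -3/71 × log₂(3/71) = 0.1929
H(X) = 2.1354 bits


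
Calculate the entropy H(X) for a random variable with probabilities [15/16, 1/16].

H(X) = -Σ p(x) log₂ p(x)
  -15/16 × log₂(15/16) = 0.0873
  -1/16 × log₂(1/16) = 0.2500
H(X) = 0.3373 bits


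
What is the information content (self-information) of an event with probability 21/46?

Information content I(x) = -log₂(p(x))
I = -log₂(21/46) = -log₂(0.4565)
I = 1.1312 bits


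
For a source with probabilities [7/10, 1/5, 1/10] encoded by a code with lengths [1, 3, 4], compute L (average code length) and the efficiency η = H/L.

Average length L = Σ p_i × l_i = 1.7000 bits
Entropy H = 1.1568 bits
Efficiency η = H/L × 100% = 68.05%


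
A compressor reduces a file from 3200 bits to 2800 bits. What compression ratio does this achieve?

Compression ratio = Original / Compressed
= 3200 / 2800 = 1.14:1


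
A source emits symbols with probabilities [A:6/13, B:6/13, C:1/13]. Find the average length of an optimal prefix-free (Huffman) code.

Huffman tree construction:
Combine smallest probabilities repeatedly
Resulting codes:
  A: 11 (length 2)
  B: 0 (length 1)
  C: 10 (length 2)
Average length = Σ p(s) × length(s) = 1.5385 bits


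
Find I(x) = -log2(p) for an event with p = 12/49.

Information content I(x) = -log₂(p(x))
I = -log₂(12/49) = -log₂(0.2449)
I = 2.0297 bits


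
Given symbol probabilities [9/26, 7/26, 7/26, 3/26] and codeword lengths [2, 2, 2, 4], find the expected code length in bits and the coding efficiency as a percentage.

Average length L = Σ p_i × l_i = 2.2308 bits
Entropy H = 1.9086 bits
Efficiency η = H/L × 100% = 85.56%


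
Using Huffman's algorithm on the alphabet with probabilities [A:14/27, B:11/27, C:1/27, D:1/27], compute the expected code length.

Huffman tree construction:
Combine smallest probabilities repeatedly
Resulting codes:
  A: 1 (length 1)
  B: 01 (length 2)
  C: 000 (length 3)
  D: 001 (length 3)
Average length = Σ p(s) × length(s) = 1.5556 bits


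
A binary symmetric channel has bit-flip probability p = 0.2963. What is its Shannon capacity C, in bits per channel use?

For BSC with error probability p:
C = 1 - H(p) where H(p) is binary entropy
H(0.2963) = -0.2963 × log₂(0.2963) - 0.7037 × log₂(0.7037)
H(p) = 0.8767
C = 1 - 0.8767 = 0.1233 bits/use


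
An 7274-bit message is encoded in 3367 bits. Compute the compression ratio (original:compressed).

Compression ratio = Original / Compressed
= 7274 / 3367 = 2.16:1


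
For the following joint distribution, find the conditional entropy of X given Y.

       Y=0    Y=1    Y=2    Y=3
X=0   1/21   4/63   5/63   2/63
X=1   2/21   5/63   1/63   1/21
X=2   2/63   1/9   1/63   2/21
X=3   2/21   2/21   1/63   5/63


H(X|Y) = Σ_y p(y) H(X|Y=y)
  p(Y=0) = 17/63, H(X|Y=0) = 1.8654
  p(Y=1) = 22/63, H(X|Y=1) = 1.9698
  p(Y=2) = 8/63, H(X|Y=2) = 1.5488
  p(Y=3) = 16/63, H(X|Y=3) = 1.8829
H(X|Y) = 0.2698×1.8654 + 0.3492×1.9698 + 0.1270×1.5488 + 0.2540×1.8829 = 1.8661 bits


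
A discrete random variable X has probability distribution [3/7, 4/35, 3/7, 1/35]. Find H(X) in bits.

H(X) = -Σ p(x) log₂ p(x)
  -3/7 × log₂(3/7) = 0.5239
  -4/35 × log₂(4/35) = 0.3576
  -3/7 × log₂(3/7) = 0.5239
  -1/35 × log₂(1/35) = 0.1466
H(X) = 1.5519 bits


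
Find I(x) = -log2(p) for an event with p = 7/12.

Information content I(x) = -log₂(p(x))
I = -log₂(7/12) = -log₂(0.5833)
I = 0.7776 bits


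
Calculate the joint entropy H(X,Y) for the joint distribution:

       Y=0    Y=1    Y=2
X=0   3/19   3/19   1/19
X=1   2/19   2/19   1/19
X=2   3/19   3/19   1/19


H(X,Y) = -Σ p(x,y) log₂ p(x,y)
  p(0,0)=3/19: -0.1579 × log₂(0.1579) = 0.4205
  p(0,1)=3/19: -0.1579 × log₂(0.1579) = 0.4205
  p(0,2)=1/19: -0.0526 × log₂(0.0526) = 0.2236
  p(1,0)=2/19: -0.1053 × log₂(0.1053) = 0.3419
  p(1,1)=2/19: -0.1053 × log₂(0.1053) = 0.3419
  p(1,2)=1/19: -0.0526 × log₂(0.0526) = 0.2236
  p(2,0)=3/19: -0.1579 × log₂(0.1579) = 0.4205
  p(2,1)=3/19: -0.1579 × log₂(0.1579) = 0.4205
  p(2,2)=1/19: -0.0526 × log₂(0.0526) = 0.2236
H(X,Y) = 3.0364 bits


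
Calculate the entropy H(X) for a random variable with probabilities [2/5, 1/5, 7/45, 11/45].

H(X) = -Σ p(x) log₂ p(x)
  -2/5 × log₂(2/5) = 0.5288
  -1/5 × log₂(1/5) = 0.4644
  -7/45 × log₂(7/45) = 0.4176
  -11/45 × log₂(11/45) = 0.4968
H(X) = 1.9076 bits


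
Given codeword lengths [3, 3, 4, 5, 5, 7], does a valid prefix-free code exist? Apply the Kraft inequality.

Kraft inequality: Σ 2^(-l_i) ≤ 1 for prefix-free code
Calculating: 2^(-3) + 2^(-3) + 2^(-4) + 2^(-5) + 2^(-5) + 2^(-7)
= 0.125 + 0.125 + 0.0625 + 0.03125 + 0.03125 + 0.0078125
= 0.3828
Since 0.3828 ≤ 1, prefix-free code exists


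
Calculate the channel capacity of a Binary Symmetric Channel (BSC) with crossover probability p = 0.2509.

For BSC with error probability p:
C = 1 - H(p) where H(p) is binary entropy
H(0.2509) = -0.2509 × log₂(0.2509) - 0.7491 × log₂(0.7491)
H(p) = 0.8127
C = 1 - 0.8127 = 0.1873 bits/use


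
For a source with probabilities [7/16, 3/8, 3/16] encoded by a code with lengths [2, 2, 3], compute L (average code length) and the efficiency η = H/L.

Average length L = Σ p_i × l_i = 2.1875 bits
Entropy H = 1.5052 bits
Efficiency η = H/L × 100% = 68.81%


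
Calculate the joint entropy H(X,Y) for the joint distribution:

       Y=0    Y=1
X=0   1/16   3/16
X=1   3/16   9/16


H(X,Y) = -Σ p(x,y) log₂ p(x,y)
  p(0,0)=1/16: -0.0625 × log₂(0.0625) = 0.2500
  p(0,1)=3/16: -0.1875 × log₂(0.1875) = 0.4528
  p(1,0)=3/16: -0.1875 × log₂(0.1875) = 0.4528
  p(1,1)=9/16: -0.5625 × log₂(0.5625) = 0.4669
H(X,Y) = 1.6226 bits


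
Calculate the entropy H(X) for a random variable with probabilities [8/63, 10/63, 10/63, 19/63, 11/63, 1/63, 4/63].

H(X) = -Σ p(x) log₂ p(x)
  -8/63 × log₂(8/63) = 0.3781
  -10/63 × log₂(10/63) = 0.4215
  -10/63 × log₂(10/63) = 0.4215
  -19/63 × log₂(19/63) = 0.5216
  -11/63 × log₂(11/63) = 0.4396
  -1/63 × log₂(1/63) = 0.0949
  -4/63 × log₂(4/63) = 0.2525
H(X) = 2.5296 bits


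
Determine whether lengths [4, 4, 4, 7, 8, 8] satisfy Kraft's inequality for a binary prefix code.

Kraft inequality: Σ 2^(-l_i) ≤ 1 for prefix-free code
Calculating: 2^(-4) + 2^(-4) + 2^(-4) + 2^(-7) + 2^(-8) + 2^(-8)
= 0.0625 + 0.0625 + 0.0625 + 0.0078125 + 0.00390625 + 0.00390625
= 0.2031
Since 0.2031 ≤ 1, prefix-free code exists


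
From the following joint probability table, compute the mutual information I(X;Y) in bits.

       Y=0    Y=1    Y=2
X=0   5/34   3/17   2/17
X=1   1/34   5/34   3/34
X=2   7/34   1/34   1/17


H(X) = 1.5477, H(Y) = 1.5682, H(X,Y) = 2.9364
I(X;Y) = H(X) + H(Y) - H(X,Y) = 0.1795 bits


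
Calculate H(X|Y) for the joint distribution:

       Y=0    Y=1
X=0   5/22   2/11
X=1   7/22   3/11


H(X|Y) = Σ_y p(y) H(X|Y=y)
  p(Y=0) = 6/11, H(X|Y=0) = 0.9799
  p(Y=1) = 5/11, H(X|Y=1) = 0.9710
H(X|Y) = 0.5455×0.9799 + 0.4545×0.9710 = 0.9758 bits


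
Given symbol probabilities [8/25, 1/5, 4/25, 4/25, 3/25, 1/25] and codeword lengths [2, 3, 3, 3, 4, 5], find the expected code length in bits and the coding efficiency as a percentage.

Average length L = Σ p_i × l_i = 2.8800 bits
Entropy H = 2.3893 bits
Efficiency η = H/L × 100% = 82.96%


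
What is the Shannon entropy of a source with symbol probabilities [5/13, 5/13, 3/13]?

H(X) = -Σ p(x) log₂ p(x)
  -5/13 × log₂(5/13) = 0.5302
  -5/13 × log₂(5/13) = 0.5302
  -3/13 × log₂(3/13) = 0.4882
H(X) = 1.5486 bits


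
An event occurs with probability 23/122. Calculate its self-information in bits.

Information content I(x) = -log₂(p(x))
I = -log₂(23/122) = -log₂(0.1885)
I = 2.4072 bits


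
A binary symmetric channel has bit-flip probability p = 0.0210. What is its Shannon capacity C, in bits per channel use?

For BSC with error probability p:
C = 1 - H(p) where H(p) is binary entropy
H(0.0210) = -0.0210 × log₂(0.0210) - 0.9790 × log₂(0.9790)
H(p) = 0.1470
C = 1 - 0.1470 = 0.8530 bits/use


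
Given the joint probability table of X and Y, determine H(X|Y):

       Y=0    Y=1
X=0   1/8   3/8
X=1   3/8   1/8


H(X|Y) = Σ_y p(y) H(X|Y=y)
  p(Y=0) = 1/2, H(X|Y=0) = 0.8113
  p(Y=1) = 1/2, H(X|Y=1) = 0.8113
H(X|Y) = 0.5000×0.8113 + 0.5000×0.8113 = 0.8113 bits


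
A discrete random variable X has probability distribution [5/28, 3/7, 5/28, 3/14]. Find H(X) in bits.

H(X) = -Σ p(x) log₂ p(x)
  -5/28 × log₂(5/28) = 0.4438
  -3/7 × log₂(3/7) = 0.5239
  -5/28 × log₂(5/28) = 0.4438
  -3/14 × log₂(3/14) = 0.4762
H(X) = 1.8878 bits


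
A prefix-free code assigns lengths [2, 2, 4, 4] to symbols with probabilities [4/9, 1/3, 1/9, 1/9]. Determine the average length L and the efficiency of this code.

Average length L = Σ p_i × l_i = 2.4444 bits
Entropy H = 1.7527 bits
Efficiency η = H/L × 100% = 71.70%


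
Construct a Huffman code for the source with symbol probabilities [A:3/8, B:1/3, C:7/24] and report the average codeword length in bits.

Huffman tree construction:
Combine smallest probabilities repeatedly
Resulting codes:
  A: 0 (length 1)
  B: 11 (length 2)
  C: 10 (length 2)
Average length = Σ p(s) × length(s) = 1.6250 bits


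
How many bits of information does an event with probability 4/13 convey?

Information content I(x) = -log₂(p(x))
I = -log₂(4/13) = -log₂(0.3077)
I = 1.7004 bits


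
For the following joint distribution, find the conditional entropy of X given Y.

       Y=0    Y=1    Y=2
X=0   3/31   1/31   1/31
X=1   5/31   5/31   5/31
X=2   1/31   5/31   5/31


H(X|Y) = Σ_y p(y) H(X|Y=y)
  p(Y=0) = 9/31, H(X|Y=0) = 1.3516
  p(Y=1) = 11/31, H(X|Y=1) = 1.3486
  p(Y=2) = 11/31, H(X|Y=2) = 1.3486
H(X|Y) = 0.2903×1.3516 + 0.3548×1.3486 + 0.3548×1.3486 = 1.3495 bits


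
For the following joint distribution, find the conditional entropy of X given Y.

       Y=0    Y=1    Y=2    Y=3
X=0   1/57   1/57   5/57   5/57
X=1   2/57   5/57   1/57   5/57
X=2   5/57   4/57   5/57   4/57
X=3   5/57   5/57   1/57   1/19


H(X|Y) = Σ_y p(y) H(X|Y=y)
  p(Y=0) = 13/57, H(X|Y=0) = 1.7605
  p(Y=1) = 5/19, H(X|Y=1) = 1.8256
  p(Y=2) = 4/19, H(X|Y=2) = 1.6500
  p(Y=3) = 17/57, H(X|Y=3) = 1.9713
H(X|Y) = 0.2281×1.7605 + 0.2632×1.8256 + 0.2105×1.6500 + 0.2982×1.9713 = 1.8173 bits


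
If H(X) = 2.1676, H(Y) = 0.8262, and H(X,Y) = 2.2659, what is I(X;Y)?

I(X;Y) = H(X) + H(Y) - H(X,Y)
I(X;Y) = 2.1676 + 0.8262 - 2.2659 = 0.7279 bits


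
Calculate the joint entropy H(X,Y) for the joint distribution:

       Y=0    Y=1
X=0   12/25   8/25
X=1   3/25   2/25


H(X,Y) = -Σ p(x,y) log₂ p(x,y)
  p(0,0)=12/25: -0.4800 × log₂(0.4800) = 0.5083
  p(0,1)=8/25: -0.3200 × log₂(0.3200) = 0.5260
  p(1,0)=3/25: -0.1200 × log₂(0.1200) = 0.3671
  p(1,1)=2/25: -0.0800 × log₂(0.0800) = 0.2915
H(X,Y) = 1.6929 bits


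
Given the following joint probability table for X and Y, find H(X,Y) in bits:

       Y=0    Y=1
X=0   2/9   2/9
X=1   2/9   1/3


H(X,Y) = -Σ p(x,y) log₂ p(x,y)
  p(0,0)=2/9: -0.2222 × log₂(0.2222) = 0.4822
  p(0,1)=2/9: -0.2222 × log₂(0.2222) = 0.4822
  p(1,0)=2/9: -0.2222 × log₂(0.2222) = 0.4822
  p(1,1)=1/3: -0.3333 × log₂(0.3333) = 0.5283
H(X,Y) = 1.9749 bits


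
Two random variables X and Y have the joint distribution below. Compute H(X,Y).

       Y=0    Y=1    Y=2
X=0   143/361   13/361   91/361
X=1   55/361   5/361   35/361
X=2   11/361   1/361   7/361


H(X,Y) = -Σ p(x,y) log₂ p(x,y)
  p(0,0)=143/361: -0.3961 × log₂(0.3961) = 0.5292
  p(0,1)=13/361: -0.0360 × log₂(0.0360) = 0.1727
  p(0,2)=91/361: -0.2521 × log₂(0.2521) = 0.5011
  p(1,0)=55/361: -0.1524 × log₂(0.1524) = 0.4136
  p(1,1)=5/361: -0.0139 × log₂(0.0139) = 0.0855
  p(1,2)=35/361: -0.0970 × log₂(0.0970) = 0.3264
  p(2,0)=11/361: -0.0305 × log₂(0.0305) = 0.1535
  p(2,1)=1/361: -0.0028 × log₂(0.0028) = 0.0235
  p(2,2)=7/361: -0.0194 × log₂(0.0194) = 0.1103
H(X,Y) = 2.3158 bits


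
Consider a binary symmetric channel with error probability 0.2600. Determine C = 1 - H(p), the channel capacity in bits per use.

For BSC with error probability p:
C = 1 - H(p) where H(p) is binary entropy
H(0.2600) = -0.2600 × log₂(0.2600) - 0.7400 × log₂(0.7400)
H(p) = 0.8267
C = 1 - 0.8267 = 0.1733 bits/use


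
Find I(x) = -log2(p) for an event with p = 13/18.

Information content I(x) = -log₂(p(x))
I = -log₂(13/18) = -log₂(0.7222)
I = 0.4695 bits


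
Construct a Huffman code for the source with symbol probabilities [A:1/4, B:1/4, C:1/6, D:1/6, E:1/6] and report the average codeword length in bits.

Huffman tree construction:
Combine smallest probabilities repeatedly
Resulting codes:
  A: 01 (length 2)
  B: 10 (length 2)
  C: 110 (length 3)
  D: 111 (length 3)
  E: 00 (length 2)
Average length = Σ p(s) × length(s) = 2.3333 bits


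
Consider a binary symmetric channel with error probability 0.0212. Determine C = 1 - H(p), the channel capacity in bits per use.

For BSC with error probability p:
C = 1 - H(p) where H(p) is binary entropy
H(0.0212) = -0.0212 × log₂(0.0212) - 0.9788 × log₂(0.9788)
H(p) = 0.1481
C = 1 - 0.1481 = 0.8519 bits/use


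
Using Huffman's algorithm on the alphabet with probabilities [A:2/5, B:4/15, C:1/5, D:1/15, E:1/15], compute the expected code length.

Huffman tree construction:
Combine smallest probabilities repeatedly
Resulting codes:
  A: 0 (length 1)
  B: 10 (length 2)
  C: 111 (length 3)
  D: 1100 (length 4)
  E: 1101 (length 4)
Average length = Σ p(s) × length(s) = 2.0667 bits


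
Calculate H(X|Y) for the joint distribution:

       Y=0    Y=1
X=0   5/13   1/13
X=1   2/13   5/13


H(X|Y) = Σ_y p(y) H(X|Y=y)
  p(Y=0) = 7/13, H(X|Y=0) = 0.8631
  p(Y=1) = 6/13, H(X|Y=1) = 0.6500
H(X|Y) = 0.5385×0.8631 + 0.4615×0.6500 = 0.7648 bits


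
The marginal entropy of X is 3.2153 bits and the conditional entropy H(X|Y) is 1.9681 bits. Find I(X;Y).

I(X;Y) = H(X) - H(X|Y)
I(X;Y) = 3.2153 - 1.9681 = 1.2472 bits


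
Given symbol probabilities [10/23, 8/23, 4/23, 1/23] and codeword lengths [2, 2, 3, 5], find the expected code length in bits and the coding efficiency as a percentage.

Average length L = Σ p_i × l_i = 2.3043 bits
Entropy H = 1.6879 bits
Efficiency η = H/L × 100% = 73.25%


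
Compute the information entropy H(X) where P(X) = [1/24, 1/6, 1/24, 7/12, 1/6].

H(X) = -Σ p(x) log₂ p(x)
  -1/24 × log₂(1/24) = 0.1910
  -1/6 × log₂(1/6) = 0.4308
  -1/24 × log₂(1/24) = 0.1910
  -7/12 × log₂(7/12) = 0.4536
  -1/6 × log₂(1/6) = 0.4308
H(X) = 1.6973 bits


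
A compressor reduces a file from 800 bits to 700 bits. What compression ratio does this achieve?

Compression ratio = Original / Compressed
= 800 / 700 = 1.14:1


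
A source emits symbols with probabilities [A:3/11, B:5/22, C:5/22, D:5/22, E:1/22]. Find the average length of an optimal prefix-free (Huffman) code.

Huffman tree construction:
Combine smallest probabilities repeatedly
Resulting codes:
  A: 10 (length 2)
  B: 111 (length 3)
  C: 00 (length 2)
  D: 01 (length 2)
  E: 110 (length 3)
Average length = Σ p(s) × length(s) = 2.2727 bits


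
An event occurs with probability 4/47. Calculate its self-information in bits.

Information content I(x) = -log₂(p(x))
I = -log₂(4/47) = -log₂(0.0851)
I = 3.5546 bits


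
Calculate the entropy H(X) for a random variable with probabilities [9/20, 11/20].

H(X) = -Σ p(x) log₂ p(x)
  -9/20 × log₂(9/20) = 0.5184
  -11/20 × log₂(11/20) = 0.4744
H(X) = 0.9928 bits


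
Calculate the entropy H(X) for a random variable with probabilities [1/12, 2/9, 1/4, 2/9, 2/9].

H(X) = -Σ p(x) log₂ p(x)
  -1/12 × log₂(1/12) = 0.2987
  -2/9 × log₂(2/9) = 0.4822
  -1/4 × log₂(1/4) = 0.5000
  -2/9 × log₂(2/9) = 0.4822
  -2/9 × log₂(2/9) = 0.4822
H(X) = 2.2454 bits


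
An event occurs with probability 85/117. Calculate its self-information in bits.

Information content I(x) = -log₂(p(x))
I = -log₂(85/117) = -log₂(0.7265)
I = 0.4610 bits


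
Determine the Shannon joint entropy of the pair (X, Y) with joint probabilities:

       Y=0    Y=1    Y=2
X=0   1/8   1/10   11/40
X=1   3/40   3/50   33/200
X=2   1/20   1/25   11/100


H(X,Y) = -Σ p(x,y) log₂ p(x,y)
  p(0,0)=1/8: -0.1250 × log₂(0.1250) = 0.3750
  p(0,1)=1/10: -0.1000 × log₂(0.1000) = 0.3322
  p(0,2)=11/40: -0.2750 × log₂(0.2750) = 0.5122
  p(1,0)=3/40: -0.0750 × log₂(0.0750) = 0.2803
  p(1,1)=3/50: -0.0600 × log₂(0.0600) = 0.2435
  p(1,2)=33/200: -0.1650 × log₂(0.1650) = 0.4289
  p(2,0)=1/20: -0.0500 × log₂(0.0500) = 0.2161
  p(2,1)=1/25: -0.0400 × log₂(0.0400) = 0.1858
  p(2,2)=11/100: -0.1100 × log₂(0.1100) = 0.3503
H(X,Y) = 2.9242 bits


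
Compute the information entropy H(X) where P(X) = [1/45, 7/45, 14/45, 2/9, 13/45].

H(X) = -Σ p(x) log₂ p(x)
  -1/45 × log₂(1/45) = 0.1220
  -7/45 × log₂(7/45) = 0.4176
  -14/45 × log₂(14/45) = 0.5241
  -2/9 × log₂(2/9) = 0.4822
  -13/45 × log₂(13/45) = 0.5175
H(X) = 2.0634 bits


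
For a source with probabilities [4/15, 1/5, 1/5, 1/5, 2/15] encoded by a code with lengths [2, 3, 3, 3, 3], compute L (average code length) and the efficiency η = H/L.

Average length L = Σ p_i × l_i = 2.7333 bits
Entropy H = 2.2892 bits
Efficiency η = H/L × 100% = 83.75%


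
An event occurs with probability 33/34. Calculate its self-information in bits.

Information content I(x) = -log₂(p(x))
I = -log₂(33/34) = -log₂(0.9706)
I = 0.0431 bits


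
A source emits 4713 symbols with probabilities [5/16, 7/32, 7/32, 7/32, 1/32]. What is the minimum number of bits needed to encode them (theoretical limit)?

Entropy H = 2.1196 bits/symbol
Minimum bits = H × n = 2.1196 × 4713
= 9989.54 bits


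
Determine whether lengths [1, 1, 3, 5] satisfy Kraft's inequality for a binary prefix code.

Kraft inequality: Σ 2^(-l_i) ≤ 1 for prefix-free code
Calculating: 2^(-1) + 2^(-1) + 2^(-3) + 2^(-5)
= 0.5 + 0.5 + 0.125 + 0.03125
= 1.1562
Since 1.1562 > 1, prefix-free code does not exist


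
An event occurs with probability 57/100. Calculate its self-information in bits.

Information content I(x) = -log₂(p(x))
I = -log₂(57/100) = -log₂(0.5700)
I = 0.8110 bits


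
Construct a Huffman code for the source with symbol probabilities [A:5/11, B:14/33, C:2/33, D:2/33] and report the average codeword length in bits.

Huffman tree construction:
Combine smallest probabilities repeatedly
Resulting codes:
  A: 0 (length 1)
  B: 11 (length 2)
  C: 100 (length 3)
  D: 101 (length 3)
Average length = Σ p(s) × length(s) = 1.6667 bits


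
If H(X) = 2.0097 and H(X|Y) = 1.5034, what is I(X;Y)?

I(X;Y) = H(X) - H(X|Y)
I(X;Y) = 2.0097 - 1.5034 = 0.5063 bits


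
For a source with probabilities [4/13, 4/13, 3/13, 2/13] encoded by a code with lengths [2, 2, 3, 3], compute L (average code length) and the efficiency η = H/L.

Average length L = Σ p_i × l_i = 2.3846 bits
Entropy H = 1.9501 bits
Efficiency η = H/L × 100% = 81.78%


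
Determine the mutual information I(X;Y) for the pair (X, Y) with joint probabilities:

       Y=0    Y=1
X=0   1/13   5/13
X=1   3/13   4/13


H(X) = 0.9957, H(Y) = 0.8905, H(X,Y) = 1.8262
I(X;Y) = H(X) + H(Y) - H(X,Y) = 0.0600 bits


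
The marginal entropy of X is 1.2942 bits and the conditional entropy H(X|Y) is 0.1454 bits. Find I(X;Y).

I(X;Y) = H(X) - H(X|Y)
I(X;Y) = 1.2942 - 0.1454 = 1.1488 bits


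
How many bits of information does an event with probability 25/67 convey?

Information content I(x) = -log₂(p(x))
I = -log₂(25/67) = -log₂(0.3731)
I = 1.4222 bits


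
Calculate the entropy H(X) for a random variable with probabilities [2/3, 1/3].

H(X) = -Σ p(x) log₂ p(x)
  -2/3 × log₂(2/3) = 0.3900
  -1/3 × log₂(1/3) = 0.5283
H(X) = 0.9183 bits


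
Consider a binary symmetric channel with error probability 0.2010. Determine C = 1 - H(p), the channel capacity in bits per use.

For BSC with error probability p:
C = 1 - H(p) where H(p) is binary entropy
H(0.2010) = -0.2010 × log₂(0.2010) - 0.7990 × log₂(0.7990)
H(p) = 0.7239
C = 1 - 0.7239 = 0.2761 bits/use


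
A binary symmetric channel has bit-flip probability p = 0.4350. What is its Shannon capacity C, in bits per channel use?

For BSC with error probability p:
C = 1 - H(p) where H(p) is binary entropy
H(0.4350) = -0.4350 × log₂(0.4350) - 0.5650 × log₂(0.5650)
H(p) = 0.9878
C = 1 - 0.9878 = 0.0122 bits/use


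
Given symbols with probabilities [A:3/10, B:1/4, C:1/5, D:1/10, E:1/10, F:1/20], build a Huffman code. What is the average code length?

Huffman tree construction:
Combine smallest probabilities repeatedly
Resulting codes:
  A: 11 (length 2)
  B: 01 (length 2)
  C: 00 (length 2)
  D: 1011 (length 4)
  E: 100 (length 3)
  F: 1010 (length 4)
Average length = Σ p(s) × length(s) = 2.4000 bits


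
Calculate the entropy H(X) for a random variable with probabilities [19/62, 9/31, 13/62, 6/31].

H(X) = -Σ p(x) log₂ p(x)
  -19/62 × log₂(19/62) = 0.5229
  -9/31 × log₂(9/31) = 0.5180
  -13/62 × log₂(13/62) = 0.4726
  -6/31 × log₂(6/31) = 0.4586
H(X) = 1.9720 bits


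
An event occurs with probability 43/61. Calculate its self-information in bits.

Information content I(x) = -log₂(p(x))
I = -log₂(43/61) = -log₂(0.7049)
I = 0.5045 bits


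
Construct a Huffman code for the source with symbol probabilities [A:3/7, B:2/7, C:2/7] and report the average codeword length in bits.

Huffman tree construction:
Combine smallest probabilities repeatedly
Resulting codes:
  A: 0 (length 1)
  B: 10 (length 2)
  C: 11 (length 2)
Average length = Σ p(s) × length(s) = 1.5714 bits


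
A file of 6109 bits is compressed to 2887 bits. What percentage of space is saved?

Space savings = (1 - Compressed/Original) × 100%
= (1 - 2887/6109) × 100%
= 52.74%


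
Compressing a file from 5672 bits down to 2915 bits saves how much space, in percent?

Space savings = (1 - Compressed/Original) × 100%
= (1 - 2915/5672) × 100%
= 48.61%


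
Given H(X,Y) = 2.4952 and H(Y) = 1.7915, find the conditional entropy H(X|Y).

Chain rule: H(X,Y) = H(X|Y) + H(Y)
H(X|Y) = H(X,Y) - H(Y) = 2.4952 - 1.7915 = 0.7037 bits


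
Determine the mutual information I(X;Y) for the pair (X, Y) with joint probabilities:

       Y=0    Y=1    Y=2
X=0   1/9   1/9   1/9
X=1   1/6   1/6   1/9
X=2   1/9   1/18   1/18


H(X) = 1.5305, H(Y) = 1.5715, H(X,Y) = 3.0860
I(X;Y) = H(X) + H(Y) - H(X,Y) = 0.0160 bits


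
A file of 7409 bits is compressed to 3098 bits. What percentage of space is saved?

Space savings = (1 - Compressed/Original) × 100%
= (1 - 3098/7409) × 100%
= 58.19%


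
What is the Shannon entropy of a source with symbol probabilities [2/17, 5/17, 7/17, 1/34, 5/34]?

H(X) = -Σ p(x) log₂ p(x)
  -2/17 × log₂(2/17) = 0.3632
  -5/17 × log₂(5/17) = 0.5193
  -7/17 × log₂(7/17) = 0.5271
  -1/34 × log₂(1/34) = 0.1496
  -5/34 × log₂(5/34) = 0.4067
H(X) = 1.9659 bits
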